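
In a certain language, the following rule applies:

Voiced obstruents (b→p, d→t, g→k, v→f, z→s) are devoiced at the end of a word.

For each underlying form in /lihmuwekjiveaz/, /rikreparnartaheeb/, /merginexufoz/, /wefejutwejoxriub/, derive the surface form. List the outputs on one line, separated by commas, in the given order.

/lihmuwekjiveaz/: /z/ is a voiced obstruent in word-final position, so it devoices to [s]. → [lihmuwekjiveas].
/rikreparnartaheeb/: /b/ is a voiced obstruent in word-final position, so it devoices to [p]. → [rikreparnartaheep].
/merginexufoz/: /z/ is a voiced obstruent in word-final position, so it devoices to [s]. → [merginexufos].
/wefejutwejoxriub/: /b/ is a voiced obstruent in word-final position, so it devoices to [p]. → [wefejutwejoxriup].

lihmuwekjiveas, rikreparnartaheep, merginexufos, wefejutwejoxriup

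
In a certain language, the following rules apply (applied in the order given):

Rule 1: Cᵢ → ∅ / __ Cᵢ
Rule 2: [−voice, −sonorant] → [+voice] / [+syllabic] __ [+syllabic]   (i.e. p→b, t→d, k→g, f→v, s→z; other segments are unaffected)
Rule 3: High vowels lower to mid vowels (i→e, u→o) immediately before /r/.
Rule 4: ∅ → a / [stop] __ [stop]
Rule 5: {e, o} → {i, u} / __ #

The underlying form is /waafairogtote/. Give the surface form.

Rule 1 (degemination): no segment meets the environment; /waafairogtote/ is unchanged.
Rule 2 (intervocalic voicing): /f/ is a voiceless obstruent between vowels /a/ and /a/, so it voices to [v]. /t/ is a voiceless obstruent between vowels /o/ and /e/, so it voices to [d]. /waafairogtote/ → waavairogtode.
Rule 3 (pre-rhotic lowering): /i/ is a high vowel immediately before /r/, so it lowers to [e]. /waavairogtode/ → waavaerogtode.
Rule 4 (stop-cluster a-epenthesis): /g/ and /t/ form a stop–stop cluster, so [a] is inserted between them. /waavaerogtode/ → waavaerogatode.
Rule 5 (final vowel raising): /e/ is a mid vowel in word-final position, so it raises to [i]. /waavaerogatode/ → waavaerogatodi.

waavaerogatodi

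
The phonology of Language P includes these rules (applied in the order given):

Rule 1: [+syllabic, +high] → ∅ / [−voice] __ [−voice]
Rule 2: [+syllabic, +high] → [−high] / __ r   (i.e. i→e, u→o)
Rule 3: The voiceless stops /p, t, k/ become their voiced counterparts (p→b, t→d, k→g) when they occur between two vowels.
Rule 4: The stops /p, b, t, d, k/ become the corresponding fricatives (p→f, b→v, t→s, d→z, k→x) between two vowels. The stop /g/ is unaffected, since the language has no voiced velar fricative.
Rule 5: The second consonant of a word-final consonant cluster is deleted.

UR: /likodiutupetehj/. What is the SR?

ligoziutpezeh

Rule 1 (high vowel syncope): /u/ is a high vowel flanked by voiceless consonants /t/ and /p/, so it deletes. /likodiutupetehj/ → likodiutpetehj.
Rule 2 (pre-rhotic lowering): no segment meets the environment; /likodiutpetehj/ is unchanged.
Rule 3 (intervocalic voicing): /k/ is a voiceless stop between vowels /i/ and /o/, so it voices to [g]. /t/ is a voiceless stop between vowels /e/ and /e/, so it voices to [d]. /likodiutpetehj/ → ligodiutpedehj.
Rule 4 (intervocalic spirantization): /d/ is a stop between vowels /o/ and /i/, so it spirantizes to the fricative [z]. /d/ is a stop between vowels /e/ and /e/, so it spirantizes to the fricative [z]. /ligodiutpedehj/ → ligoziutpezehj.
Rule 5 (final cluster simplification): /j/ is the second consonant of a word-final cluster /hj/, so it deletes. /ligoziutpezehj/ → ligoziutpezeh.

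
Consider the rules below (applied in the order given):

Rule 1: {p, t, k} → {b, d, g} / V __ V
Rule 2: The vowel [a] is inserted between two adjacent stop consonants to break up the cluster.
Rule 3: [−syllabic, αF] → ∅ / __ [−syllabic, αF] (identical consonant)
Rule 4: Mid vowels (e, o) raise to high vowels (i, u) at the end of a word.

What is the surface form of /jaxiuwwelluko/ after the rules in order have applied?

jaxiuwelugu

Rule 1 (intervocalic voicing): /k/ is a voiceless stop between vowels /u/ and /o/, so it voices to [g]. /jaxiuwwelluko/ → jaxiuwwellugo.
Rule 2 (stop-cluster a-epenthesis): no segment meets the environment; /jaxiuwwellugo/ is unchanged.
Rule 3 (degemination): /ww/ is a geminate; the first /w/ deletes. /ll/ is a geminate; the first /l/ deletes. /jaxiuwwellugo/ → jaxiuwelugo.
Rule 4 (final vowel raising): /o/ is a mid vowel in word-final position, so it raises to [u]. /jaxiuwelugo/ → jaxiuwelugu.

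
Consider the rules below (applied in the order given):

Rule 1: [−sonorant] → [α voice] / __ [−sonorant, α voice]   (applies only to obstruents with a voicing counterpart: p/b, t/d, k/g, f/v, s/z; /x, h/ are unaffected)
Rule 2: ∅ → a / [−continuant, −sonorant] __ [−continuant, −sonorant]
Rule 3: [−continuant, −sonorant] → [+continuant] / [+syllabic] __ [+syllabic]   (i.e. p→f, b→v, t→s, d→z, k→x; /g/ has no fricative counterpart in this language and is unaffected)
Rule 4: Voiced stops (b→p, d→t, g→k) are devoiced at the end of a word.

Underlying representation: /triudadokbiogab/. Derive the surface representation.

Rule 1 (regressive voicing assimilation): /k/ precedes the voiced obstruent /b/, so it voices to [g] by assimilation. /triudadokbiogab/ → triudadogbiogab.
Rule 2 (stop-cluster a-epenthesis): /g/ and /b/ form a stop–stop cluster, so [a] is inserted between them. /triudadogbiogab/ → triudadogabiogab.
Rule 3 (intervocalic spirantization): /d/ is a stop between vowels /u/ and /a/, so it spirantizes to the fricative [z]. /d/ is a stop between vowels /a/ and /o/, so it spirantizes to the fricative [z]. /b/ is a stop between vowels /a/ and /i/, so it spirantizes to the fricative [v]. /triudadogabiogab/ → triuzazogaviogab.
Rule 4 (final devoicing): /b/ is a voiced stop in word-final position, so it devoices to [p]. /triuzazogaviogab/ → triuzazogaviogap.

triuzazogaviogap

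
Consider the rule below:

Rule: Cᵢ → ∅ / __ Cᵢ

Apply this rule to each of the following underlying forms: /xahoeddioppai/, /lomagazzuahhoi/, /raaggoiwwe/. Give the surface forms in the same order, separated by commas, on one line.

xahoediopai, lomagazuahoi, raagoiwe

/xahoeddioppai/: /dd/ is a geminate; the first /d/ deletes. /pp/ is a geminate; the first /p/ deletes. → [xahoediopai].
/lomagazzuahhoi/: /zz/ is a geminate; the first /z/ deletes. /hh/ is a geminate; the first /h/ deletes. → [lomagazuahoi].
/raaggoiwwe/: /gg/ is a geminate; the first /g/ deletes. /ww/ is a geminate; the first /w/ deletes. → [raagoiwe].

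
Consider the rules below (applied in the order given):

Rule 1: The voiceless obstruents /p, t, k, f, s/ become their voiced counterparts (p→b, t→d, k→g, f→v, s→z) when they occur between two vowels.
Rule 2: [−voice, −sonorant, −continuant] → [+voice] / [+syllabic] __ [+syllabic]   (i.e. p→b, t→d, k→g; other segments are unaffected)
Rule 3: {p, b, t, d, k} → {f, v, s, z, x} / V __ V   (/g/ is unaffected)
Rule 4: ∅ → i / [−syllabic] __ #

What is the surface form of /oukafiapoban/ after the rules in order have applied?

ougaviavovani

Rule 1 (intervocalic voicing): /k/ is a voiceless obstruent between vowels /u/ and /a/, so it voices to [g]. /f/ is a voiceless obstruent between vowels /a/ and /i/, so it voices to [v]. /p/ is a voiceless obstruent between vowels /a/ and /o/, so it voices to [b]. /oukafiapoban/ → ougaviaboban.
Rule 2 (intervocalic voicing): no segment meets the environment; /ougaviaboban/ is unchanged.
Rule 3 (intervocalic spirantization): /b/ is a stop between vowels /a/ and /o/, so it spirantizes to the fricative [v]. /b/ is a stop between vowels /o/ and /a/, so it spirantizes to the fricative [v]. /ougaviaboban/ → ougaviavovan.
Rule 4 (final i-epenthesis): the form ends in the consonant /n/, so [i] is inserted word-finally. /ougaviavovan/ → ougaviavovani.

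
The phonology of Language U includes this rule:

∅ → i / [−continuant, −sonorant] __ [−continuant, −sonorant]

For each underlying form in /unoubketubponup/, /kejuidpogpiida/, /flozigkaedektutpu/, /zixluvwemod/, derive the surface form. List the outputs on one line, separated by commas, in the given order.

/unoubketubponup/: /b/ and /k/ form a stop–stop cluster, so [i] is inserted between them. /b/ and /p/ form a stop–stop cluster, so [i] is inserted between them. → [unoubiketubiponup].
/kejuidpogpiida/: /d/ and /p/ form a stop–stop cluster, so [i] is inserted between them. /g/ and /p/ form a stop–stop cluster, so [i] is inserted between them. → [kejuidipogipiida].
/flozigkaedektutpu/: /g/ and /k/ form a stop–stop cluster, so [i] is inserted between them. /k/ and /t/ form a stop–stop cluster, so [i] is inserted between them. /t/ and /p/ form a stop–stop cluster, so [i] is inserted between them. → [flozigikaedekitutipu].
/zixluvwemod/: the rule's environment is not met; surfaces unchanged as [zixluvwemod].

unoubiketubiponup, kejuidipogipiida, flozigikaedekitutipu, zixluvwemod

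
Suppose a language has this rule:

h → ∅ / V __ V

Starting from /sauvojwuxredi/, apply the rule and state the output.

No segment of /sauvojwuxredi/ meets the structural description of the rule, so the form surfaces unchanged.

sauvojwuxredi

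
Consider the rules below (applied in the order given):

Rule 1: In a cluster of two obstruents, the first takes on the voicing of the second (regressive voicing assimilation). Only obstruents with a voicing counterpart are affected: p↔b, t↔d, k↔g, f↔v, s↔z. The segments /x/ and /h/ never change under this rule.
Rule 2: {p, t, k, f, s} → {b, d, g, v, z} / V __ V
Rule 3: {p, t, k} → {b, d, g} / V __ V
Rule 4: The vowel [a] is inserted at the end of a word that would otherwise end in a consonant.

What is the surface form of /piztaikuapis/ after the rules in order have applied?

pistaiguabisa

Rule 1 (regressive voicing assimilation): /z/ precedes the voiceless obstruent /t/, so it devoices to [s] by assimilation. /piztaikuapis/ → pistaikuapis.
Rule 2 (intervocalic voicing): /k/ is a voiceless obstruent between vowels /i/ and /u/, so it voices to [g]. /p/ is a voiceless obstruent between vowels /a/ and /i/, so it voices to [b]. /pistaikuapis/ → pistaiguabis.
Rule 3 (intervocalic voicing): no segment meets the environment; /pistaiguabis/ is unchanged.
Rule 4 (final a-epenthesis): the form ends in the consonant /s/, so [a] is inserted word-finally. /pistaiguabis/ → pistaiguabisa.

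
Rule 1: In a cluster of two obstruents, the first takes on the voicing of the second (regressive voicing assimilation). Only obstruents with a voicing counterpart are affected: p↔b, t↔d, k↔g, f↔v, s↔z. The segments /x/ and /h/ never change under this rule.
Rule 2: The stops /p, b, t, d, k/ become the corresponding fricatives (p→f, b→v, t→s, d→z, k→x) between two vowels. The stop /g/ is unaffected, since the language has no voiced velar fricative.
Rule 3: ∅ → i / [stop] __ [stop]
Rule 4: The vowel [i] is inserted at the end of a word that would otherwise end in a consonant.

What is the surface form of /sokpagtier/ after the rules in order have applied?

Rule 1 (regressive voicing assimilation): /g/ precedes the voiceless obstruent /t/, so it devoices to [k] by assimilation. /sokpagtier/ → sokpaktier.
Rule 2 (intervocalic spirantization): no segment meets the environment; /sokpaktier/ is unchanged.
Rule 3 (stop-cluster i-epenthesis): /k/ and /p/ form a stop–stop cluster, so [i] is inserted between them. /k/ and /t/ form a stop–stop cluster, so [i] is inserted between them. /sokpaktier/ → sokipakitier.
Rule 4 (final i-epenthesis): the form ends in the consonant /r/, so [i] is inserted word-finally. /sokipakitier/ → sokipakitieri.

sokipakitieri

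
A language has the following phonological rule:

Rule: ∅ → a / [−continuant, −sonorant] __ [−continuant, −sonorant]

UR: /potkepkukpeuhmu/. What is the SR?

/t/ and /k/ form a stop–stop cluster, so [a] is inserted between them.
/p/ and /k/ form a stop–stop cluster, so [a] is inserted between them.
/k/ and /p/ form a stop–stop cluster, so [a] is inserted between them.
Surface form: [potakepakukapeuhmu].

potakepakukapeuhmu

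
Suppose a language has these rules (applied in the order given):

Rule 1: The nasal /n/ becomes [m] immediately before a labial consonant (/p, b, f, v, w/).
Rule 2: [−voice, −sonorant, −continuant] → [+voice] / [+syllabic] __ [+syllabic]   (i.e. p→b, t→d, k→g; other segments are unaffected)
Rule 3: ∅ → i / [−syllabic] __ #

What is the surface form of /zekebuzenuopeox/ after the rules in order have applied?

Rule 1 (nasal place assimilation): no segment meets the environment; /zekebuzenuopeox/ is unchanged.
Rule 2 (intervocalic voicing): /k/ is a voiceless stop between vowels /e/ and /e/, so it voices to [g]. /p/ is a voiceless stop between vowels /o/ and /e/, so it voices to [b]. /zekebuzenuopeox/ → zegebuzenuobeox.
Rule 3 (final i-epenthesis): the form ends in the consonant /x/, so [i] is inserted word-finally. /zegebuzenuobeox/ → zegebuzenuobeoxi.

zegebuzenuobeoxi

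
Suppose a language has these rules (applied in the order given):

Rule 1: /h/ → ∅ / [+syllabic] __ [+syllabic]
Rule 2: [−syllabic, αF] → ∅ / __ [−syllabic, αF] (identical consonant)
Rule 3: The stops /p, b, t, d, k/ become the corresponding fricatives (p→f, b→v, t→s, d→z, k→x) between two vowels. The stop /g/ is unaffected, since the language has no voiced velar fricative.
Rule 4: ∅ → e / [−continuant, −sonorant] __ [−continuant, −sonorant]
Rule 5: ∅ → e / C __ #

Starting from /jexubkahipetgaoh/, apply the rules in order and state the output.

Rule 1 (intervocalic h-deletion): /h/ occurs between vowels /a/ and /i/, so it deletes. /jexubkahipetgaoh/ → jexubkaipetgaoh.
Rule 2 (degemination): no segment meets the environment; /jexubkaipetgaoh/ is unchanged.
Rule 3 (intervocalic spirantization): /p/ is a stop between vowels /i/ and /e/, so it spirantizes to the fricative [f]. /jexubkaipetgaoh/ → jexubkaifetgaoh.
Rule 4 (stop-cluster e-epenthesis): /b/ and /k/ form a stop–stop cluster, so [e] is inserted between them. /t/ and /g/ form a stop–stop cluster, so [e] is inserted between them. /jexubkaifetgaoh/ → jexubekaifetegaoh.
Rule 5 (final e-epenthesis): the form ends in the consonant /h/, so [e] is inserted word-finally. /jexubekaifetegaoh/ → jexubekaifetegaohe.

jexubekaifetegaohe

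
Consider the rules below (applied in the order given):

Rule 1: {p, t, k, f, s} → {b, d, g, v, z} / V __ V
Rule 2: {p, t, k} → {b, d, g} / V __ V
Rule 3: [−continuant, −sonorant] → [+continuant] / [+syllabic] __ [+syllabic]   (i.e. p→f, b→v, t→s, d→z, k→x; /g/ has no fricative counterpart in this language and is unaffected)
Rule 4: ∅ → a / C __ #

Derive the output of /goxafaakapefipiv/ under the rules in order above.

Rule 1 (intervocalic voicing): /f/ is a voiceless obstruent between vowels /a/ and /a/, so it voices to [v]. /k/ is a voiceless obstruent between vowels /a/ and /a/, so it voices to [g]. /p/ is a voiceless obstruent between vowels /a/ and /e/, so it voices to [b]. /f/ is a voiceless obstruent between vowels /e/ and /i/, so it voices to [v]. /p/ is a voiceless obstruent between vowels /i/ and /i/, so it voices to [b]. /goxafaakapefipiv/ → goxavaagabevibiv.
Rule 2 (intervocalic voicing): no segment meets the environment; /goxavaagabevibiv/ is unchanged.
Rule 3 (intervocalic spirantization): /b/ is a stop between vowels /a/ and /e/, so it spirantizes to the fricative [v]. /b/ is a stop between vowels /i/ and /i/, so it spirantizes to the fricative [v]. /goxavaagabevibiv/ → goxavaagaveviviv.
Rule 4 (final a-epenthesis): the form ends in the consonant /v/, so [a] is inserted word-finally. /goxavaagaveviviv/ → goxavaagaveviviva.

goxavaagaveviviva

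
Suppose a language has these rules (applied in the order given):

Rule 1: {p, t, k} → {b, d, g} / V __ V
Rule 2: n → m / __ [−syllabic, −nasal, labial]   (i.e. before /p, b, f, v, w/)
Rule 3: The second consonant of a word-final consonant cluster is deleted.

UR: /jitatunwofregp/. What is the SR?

jidadumwofreg

Rule 1 (intervocalic voicing): /t/ is a voiceless stop between vowels /i/ and /a/, so it voices to [d]. /t/ is a voiceless stop between vowels /a/ and /u/, so it voices to [d]. /jitatunwofregp/ → jidadunwofregp.
Rule 2 (nasal place assimilation): /n/ precedes the labial consonant /w/, so it assimilates in place to [m]. /jidadunwofregp/ → jidadumwofregp.
Rule 3 (final cluster simplification): /p/ is the second consonant of a word-final cluster /gp/, so it deletes. /jidadumwofregp/ → jidadumwofreg.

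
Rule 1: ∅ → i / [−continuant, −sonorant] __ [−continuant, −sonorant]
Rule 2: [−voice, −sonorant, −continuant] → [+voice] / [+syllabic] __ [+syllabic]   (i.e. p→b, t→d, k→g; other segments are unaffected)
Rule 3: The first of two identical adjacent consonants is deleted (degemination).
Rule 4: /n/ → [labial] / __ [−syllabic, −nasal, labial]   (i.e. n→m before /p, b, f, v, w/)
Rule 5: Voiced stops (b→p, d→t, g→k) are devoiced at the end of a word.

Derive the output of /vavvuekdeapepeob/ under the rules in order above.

vavuegideabebeop

Rule 1 (stop-cluster i-epenthesis): /k/ and /d/ form a stop–stop cluster, so [i] is inserted between them. /vavvuekdeapepeob/ → vavvuekideapepeob.
Rule 2 (intervocalic voicing): /k/ is a voiceless stop between vowels /e/ and /i/, so it voices to [g]. /p/ is a voiceless stop between vowels /a/ and /e/, so it voices to [b]. /p/ is a voiceless stop between vowels /e/ and /e/, so it voices to [b]. /vavvuekideapepeob/ → vavvuegideabebeob.
Rule 3 (degemination): /vv/ is a geminate; the first /v/ deletes. /vavvuegideabebeob/ → vavuegideabebeob.
Rule 4 (nasal place assimilation): no segment meets the environment; /vavuegideabebeob/ is unchanged.
Rule 5 (final devoicing): /b/ is a voiced stop in word-final position, so it devoices to [p]. /vavuegideabebeob/ → vavuegideabebeop.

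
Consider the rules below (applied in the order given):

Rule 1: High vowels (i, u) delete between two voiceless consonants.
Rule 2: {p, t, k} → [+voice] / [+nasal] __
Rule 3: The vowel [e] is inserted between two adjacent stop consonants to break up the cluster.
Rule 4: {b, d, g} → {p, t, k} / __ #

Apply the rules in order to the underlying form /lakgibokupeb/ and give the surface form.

lakegibokepep

Rule 1 (high vowel syncope): /u/ is a high vowel flanked by voiceless consonants /k/ and /p/, so it deletes. /lakgibokupeb/ → lakgibokpeb.
Rule 2 (post-nasal voicing): no segment meets the environment; /lakgibokpeb/ is unchanged.
Rule 3 (stop-cluster e-epenthesis): /k/ and /g/ form a stop–stop cluster, so [e] is inserted between them. /k/ and /p/ form a stop–stop cluster, so [e] is inserted between them. /lakgibokpeb/ → lakegibokepeb.
Rule 4 (final devoicing): /b/ is a voiced stop in word-final position, so it devoices to [p]. /lakegibokepeb/ → lakegibokepep.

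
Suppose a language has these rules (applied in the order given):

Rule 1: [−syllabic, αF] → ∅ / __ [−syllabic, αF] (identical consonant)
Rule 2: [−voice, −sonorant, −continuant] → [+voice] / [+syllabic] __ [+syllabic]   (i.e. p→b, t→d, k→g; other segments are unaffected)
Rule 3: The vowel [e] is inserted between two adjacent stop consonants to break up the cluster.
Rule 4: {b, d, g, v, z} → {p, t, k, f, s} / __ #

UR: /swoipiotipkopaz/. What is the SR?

swoibiodipekobas

Rule 1 (degemination): no segment meets the environment; /swoipiotipkopaz/ is unchanged.
Rule 2 (intervocalic voicing): /p/ is a voiceless stop between vowels /i/ and /i/, so it voices to [b]. /t/ is a voiceless stop between vowels /o/ and /i/, so it voices to [d]. /p/ is a voiceless stop between vowels /o/ and /a/, so it voices to [b]. /swoipiotipkopaz/ → swoibiodipkobaz.
Rule 3 (stop-cluster e-epenthesis): /p/ and /k/ form a stop–stop cluster, so [e] is inserted between them. /swoibiodipkobaz/ → swoibiodipekobaz.
Rule 4 (final devoicing): /z/ is a voiced obstruent in word-final position, so it devoices to [s]. /swoibiodipekobaz/ → swoibiodipekobas.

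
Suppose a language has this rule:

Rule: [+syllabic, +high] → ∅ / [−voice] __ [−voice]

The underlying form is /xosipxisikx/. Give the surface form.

xospxskx

/i/ is a high vowel flanked by voiceless consonants /s/ and /p/, so it deletes.
/i/ is a high vowel flanked by voiceless consonants /x/ and /s/, so it deletes.
/i/ is a high vowel flanked by voiceless consonants /s/ and /k/, so it deletes.
Surface form: [xospxskx].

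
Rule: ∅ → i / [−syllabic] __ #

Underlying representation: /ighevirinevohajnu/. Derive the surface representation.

No segment of /ighevirinevohajnu/ meets the structural description of the rule, so the form surfaces unchanged.

ighevirinevohajnu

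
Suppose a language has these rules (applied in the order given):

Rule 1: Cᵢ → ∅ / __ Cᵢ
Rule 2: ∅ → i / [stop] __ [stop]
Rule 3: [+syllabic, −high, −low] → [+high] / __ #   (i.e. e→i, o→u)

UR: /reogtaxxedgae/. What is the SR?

reogitaxedigai

Rule 1 (degemination): /xx/ is a geminate; the first /x/ deletes. /reogtaxxedgae/ → reogtaxedgae.
Rule 2 (stop-cluster i-epenthesis): /g/ and /t/ form a stop–stop cluster, so [i] is inserted between them. /d/ and /g/ form a stop–stop cluster, so [i] is inserted between them. /reogtaxedgae/ → reogitaxedigae.
Rule 3 (final vowel raising): /e/ is a mid vowel in word-final position, so it raises to [i]. /reogitaxedigae/ → reogitaxedigai.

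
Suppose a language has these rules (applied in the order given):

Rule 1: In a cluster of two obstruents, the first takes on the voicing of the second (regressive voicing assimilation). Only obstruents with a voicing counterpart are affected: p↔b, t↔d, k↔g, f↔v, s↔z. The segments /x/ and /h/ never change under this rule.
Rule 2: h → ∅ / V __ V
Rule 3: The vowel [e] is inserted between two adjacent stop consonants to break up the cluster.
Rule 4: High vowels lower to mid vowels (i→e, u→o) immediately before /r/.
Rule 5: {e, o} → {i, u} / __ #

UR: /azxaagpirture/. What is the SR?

asxaakepertori

Rule 1 (regressive voicing assimilation): /z/ precedes the voiceless obstruent /x/, so it devoices to [s] by assimilation. /g/ precedes the voiceless obstruent /p/, so it devoices to [k] by assimilation. /azxaagpirture/ → asxaakpirture.
Rule 2 (intervocalic h-deletion): no segment meets the environment; /asxaakpirture/ is unchanged.
Rule 3 (stop-cluster e-epenthesis): /k/ and /p/ form a stop–stop cluster, so [e] is inserted between them. /asxaakpirture/ → asxaakepirture.
Rule 4 (pre-rhotic lowering): /i/ is a high vowel immediately before /r/, so it lowers to [e]. /u/ is a high vowel immediately before /r/, so it lowers to [o]. /asxaakepirture/ → asxaakepertore.
Rule 5 (final vowel raising): /e/ is a mid vowel in word-final position, so it raises to [i]. /asxaakepertore/ → asxaakepertori.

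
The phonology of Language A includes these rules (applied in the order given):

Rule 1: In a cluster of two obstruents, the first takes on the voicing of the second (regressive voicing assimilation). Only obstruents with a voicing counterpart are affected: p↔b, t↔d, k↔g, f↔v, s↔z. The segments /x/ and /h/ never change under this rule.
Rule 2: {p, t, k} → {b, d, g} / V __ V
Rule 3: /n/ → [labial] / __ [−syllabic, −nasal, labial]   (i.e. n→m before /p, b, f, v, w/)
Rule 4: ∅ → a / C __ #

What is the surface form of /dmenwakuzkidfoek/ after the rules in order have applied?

dmemwaguskitfoeka

Rule 1 (regressive voicing assimilation): /z/ precedes the voiceless obstruent /k/, so it devoices to [s] by assimilation. /d/ precedes the voiceless obstruent /f/, so it devoices to [t] by assimilation. /dmenwakuzkidfoek/ → dmenwakuskitfoek.
Rule 2 (intervocalic voicing): /k/ is a voiceless stop between vowels /a/ and /u/, so it voices to [g]. /dmenwakuskitfoek/ → dmenwaguskitfoek.
Rule 3 (nasal place assimilation): /n/ precedes the labial consonant /w/, so it assimilates in place to [m]. /dmenwaguskitfoek/ → dmemwaguskitfoek.
Rule 4 (final a-epenthesis): the form ends in the consonant /k/, so [a] is inserted word-finally. /dmemwaguskitfoek/ → dmemwaguskitfoeka.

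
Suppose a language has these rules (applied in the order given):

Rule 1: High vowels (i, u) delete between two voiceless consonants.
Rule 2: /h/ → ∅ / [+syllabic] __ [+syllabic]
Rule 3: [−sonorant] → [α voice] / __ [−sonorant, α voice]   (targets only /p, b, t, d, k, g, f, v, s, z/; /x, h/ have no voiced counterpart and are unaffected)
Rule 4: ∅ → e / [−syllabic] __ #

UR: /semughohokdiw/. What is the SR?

Rule 1 (high vowel syncope): no segment meets the environment; /semughohokdiw/ is unchanged.
Rule 2 (intervocalic h-deletion): /h/ occurs between vowels /o/ and /o/, so it deletes. /semughohokdiw/ → semughookdiw.
Rule 3 (regressive voicing assimilation): /g/ precedes the voiceless obstruent /h/, so it devoices to [k] by assimilation. /k/ precedes the voiced obstruent /d/, so it voices to [g] by assimilation. /semughookdiw/ → semukhoogdiw.
Rule 4 (final e-epenthesis): the form ends in the consonant /w/, so [e] is inserted word-finally. /semukhoogdiw/ → semukhoogdiwe.

semukhoogdiwe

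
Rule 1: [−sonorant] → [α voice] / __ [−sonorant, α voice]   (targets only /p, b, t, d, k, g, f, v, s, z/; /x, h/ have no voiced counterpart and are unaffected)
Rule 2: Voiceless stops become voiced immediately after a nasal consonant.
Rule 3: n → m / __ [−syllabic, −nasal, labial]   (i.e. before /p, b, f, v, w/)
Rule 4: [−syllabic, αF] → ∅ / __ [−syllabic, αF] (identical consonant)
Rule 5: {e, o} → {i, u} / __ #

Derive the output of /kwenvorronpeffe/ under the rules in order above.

kwemvorombefi

Rule 1 (regressive voicing assimilation): no segment meets the environment; /kwenvorronpeffe/ is unchanged.
Rule 2 (post-nasal voicing): /p/ is a voiceless stop immediately after the nasal /n/, so it voices to [b]. /kwenvorronpeffe/ → kwenvorronbeffe.
Rule 3 (nasal place assimilation): /n/ precedes the labial consonant /v/, so it assimilates in place to [m]. /n/ precedes the labial consonant /b/, so it assimilates in place to [m]. /kwenvorronbeffe/ → kwemvorrombeffe.
Rule 4 (degemination): /rr/ is a geminate; the first /r/ deletes. /ff/ is a geminate; the first /f/ deletes. /kwemvorrombeffe/ → kwemvorombefe.
Rule 5 (final vowel raising): /e/ is a mid vowel in word-final position, so it raises to [i]. /kwemvorombefe/ → kwemvorombefi.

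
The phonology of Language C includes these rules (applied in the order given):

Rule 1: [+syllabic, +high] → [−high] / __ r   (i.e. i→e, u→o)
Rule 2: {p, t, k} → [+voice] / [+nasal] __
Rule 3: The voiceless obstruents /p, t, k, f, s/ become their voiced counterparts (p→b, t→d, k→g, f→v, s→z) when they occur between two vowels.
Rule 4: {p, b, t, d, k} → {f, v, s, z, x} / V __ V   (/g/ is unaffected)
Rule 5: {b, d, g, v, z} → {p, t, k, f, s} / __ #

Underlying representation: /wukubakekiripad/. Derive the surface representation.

wuguvagegerivat

Rule 1 (pre-rhotic lowering): /i/ is a high vowel immediately before /r/, so it lowers to [e]. /wukubakekiripad/ → wukubakekeripad.
Rule 2 (post-nasal voicing): no segment meets the environment; /wukubakekeripad/ is unchanged.
Rule 3 (intervocalic voicing): /k/ is a voiceless obstruent between vowels /u/ and /u/, so it voices to [g]. /k/ is a voiceless obstruent between vowels /a/ and /e/, so it voices to [g]. /k/ is a voiceless obstruent between vowels /e/ and /e/, so it voices to [g]. /p/ is a voiceless obstruent between vowels /i/ and /a/, so it voices to [b]. /wukubakekeripad/ → wugubagegeribad.
Rule 4 (intervocalic spirantization): /b/ is a stop between vowels /u/ and /a/, so it spirantizes to the fricative [v]. /b/ is a stop between vowels /i/ and /a/, so it spirantizes to the fricative [v]. /wugubagegeribad/ → wuguvagegerivad.
Rule 5 (final devoicing): /d/ is a voiced obstruent in word-final position, so it devoices to [t]. /wuguvagegerivad/ → wuguvagegerivat.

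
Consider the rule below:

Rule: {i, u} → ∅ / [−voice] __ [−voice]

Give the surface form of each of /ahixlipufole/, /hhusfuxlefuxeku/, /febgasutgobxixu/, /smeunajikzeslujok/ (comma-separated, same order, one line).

/ahixlipufole/: /i/ is a high vowel flanked by voiceless consonants /h/ and /x/, so it deletes. /u/ is a high vowel flanked by voiceless consonants /p/ and /f/, so it deletes. → [ahxlipfole].
/hhusfuxlefuxeku/: /u/ is a high vowel flanked by voiceless consonants /h/ and /s/, so it deletes. /u/ is a high vowel flanked by voiceless consonants /f/ and /x/, so it deletes. /u/ is a high vowel flanked by voiceless consonants /f/ and /x/, so it deletes. → [hhsfxlefxeku].
/febgasutgobxixu/: /u/ is a high vowel flanked by voiceless consonants /s/ and /t/, so it deletes. /i/ is a high vowel flanked by voiceless consonants /x/ and /x/, so it deletes. → [febgastgobxxu].
/smeunajikzeslujok/: the rule's environment is not met; surfaces unchanged as [smeunajikzeslujok].

ahxlipfole, hhsfxlefxeku, febgastgobxxu, smeunajikzeslujok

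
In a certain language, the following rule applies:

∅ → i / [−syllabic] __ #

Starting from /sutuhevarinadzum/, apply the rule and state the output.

the form ends in the consonant /m/, so [i] is inserted word-finally.
Surface form: [sutuhevarinadzumi].

sutuhevarinadzumi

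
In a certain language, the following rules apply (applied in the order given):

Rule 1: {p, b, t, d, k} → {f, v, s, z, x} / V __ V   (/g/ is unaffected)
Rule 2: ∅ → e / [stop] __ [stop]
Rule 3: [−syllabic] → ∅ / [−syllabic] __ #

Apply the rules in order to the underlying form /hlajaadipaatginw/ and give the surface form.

hlajaazifaategin

Rule 1 (intervocalic spirantization): /d/ is a stop between vowels /a/ and /i/, so it spirantizes to the fricative [z]. /p/ is a stop between vowels /i/ and /a/, so it spirantizes to the fricative [f]. /hlajaadipaatginw/ → hlajaazifaatginw.
Rule 2 (stop-cluster e-epenthesis): /t/ and /g/ form a stop–stop cluster, so [e] is inserted between them. /hlajaazifaatginw/ → hlajaazifaateginw.
Rule 3 (final cluster simplification): /w/ is the second consonant of a word-final cluster /nw/, so it deletes. /hlajaazifaateginw/ → hlajaazifaategin.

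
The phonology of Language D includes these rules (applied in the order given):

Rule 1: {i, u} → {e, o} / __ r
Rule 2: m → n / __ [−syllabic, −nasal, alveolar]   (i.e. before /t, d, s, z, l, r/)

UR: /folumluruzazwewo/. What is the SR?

folunloruzazwewo

Rule 1 (pre-rhotic lowering): /u/ is a high vowel immediately before /r/, so it lowers to [o]. /folumluruzazwewo/ → folumloruzazwewo.
Rule 2 (nasal place assimilation): /m/ precedes the alveolar consonant /l/, so it assimilates in place to [n]. /folumloruzazwewo/ → folunloruzazwewo.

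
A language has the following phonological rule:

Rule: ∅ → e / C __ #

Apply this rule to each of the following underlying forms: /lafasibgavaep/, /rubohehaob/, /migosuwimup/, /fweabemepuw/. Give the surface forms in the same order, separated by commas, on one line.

/lafasibgavaep/: the form ends in the consonant /p/, so [e] is inserted word-finally. → [lafasibgavaepe].
/rubohehaob/: the form ends in the consonant /b/, so [e] is inserted word-finally. → [rubohehaobe].
/migosuwimup/: the form ends in the consonant /p/, so [e] is inserted word-finally. → [migosuwimupe].
/fweabemepuw/: the form ends in the consonant /w/, so [e] is inserted word-finally. → [fweabemepuwe].

lafasibgavaepe, rubohehaobe, migosuwimupe, fweabemepuwe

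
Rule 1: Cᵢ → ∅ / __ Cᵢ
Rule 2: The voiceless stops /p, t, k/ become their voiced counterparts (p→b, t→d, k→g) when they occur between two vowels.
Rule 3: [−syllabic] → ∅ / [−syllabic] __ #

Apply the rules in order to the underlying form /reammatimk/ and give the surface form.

reamadim

Rule 1 (degemination): /mm/ is a geminate; the first /m/ deletes. /reammatimk/ → reamatimk.
Rule 2 (intervocalic voicing): /t/ is a voiceless stop between vowels /a/ and /i/, so it voices to [d]. /reamatimk/ → reamadimk.
Rule 3 (final cluster simplification): /k/ is the second consonant of a word-final cluster /mk/, so it deletes. /reamadimk/ → reamadim.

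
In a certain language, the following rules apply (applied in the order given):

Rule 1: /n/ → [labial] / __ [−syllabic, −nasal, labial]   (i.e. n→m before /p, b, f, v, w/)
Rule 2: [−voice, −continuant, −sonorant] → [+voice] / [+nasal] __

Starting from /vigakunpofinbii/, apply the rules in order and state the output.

vigakumbofimbii

Rule 1 (nasal place assimilation): /n/ precedes the labial consonant /p/, so it assimilates in place to [m]. /n/ precedes the labial consonant /b/, so it assimilates in place to [m]. /vigakunpofinbii/ → vigakumpofimbii.
Rule 2 (post-nasal voicing): /p/ is a voiceless stop immediately after the nasal /m/, so it voices to [b]. /vigakumpofimbii/ → vigakumbofimbii.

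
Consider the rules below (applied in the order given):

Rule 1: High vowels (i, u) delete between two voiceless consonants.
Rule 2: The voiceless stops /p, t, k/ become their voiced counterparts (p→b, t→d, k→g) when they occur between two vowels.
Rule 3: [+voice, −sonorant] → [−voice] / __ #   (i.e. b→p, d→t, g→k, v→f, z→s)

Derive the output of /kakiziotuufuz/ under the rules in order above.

Rule 1 (high vowel syncope): no segment meets the environment; /kakiziotuufuz/ is unchanged.
Rule 2 (intervocalic voicing): /k/ is a voiceless stop between vowels /a/ and /i/, so it voices to [g]. /t/ is a voiceless stop between vowels /o/ and /u/, so it voices to [d]. /kakiziotuufuz/ → kagizioduufuz.
Rule 3 (final devoicing): /z/ is a voiced obstruent in word-final position, so it devoices to [s]. /kagizioduufuz/ → kagizioduufus.

kagizioduufus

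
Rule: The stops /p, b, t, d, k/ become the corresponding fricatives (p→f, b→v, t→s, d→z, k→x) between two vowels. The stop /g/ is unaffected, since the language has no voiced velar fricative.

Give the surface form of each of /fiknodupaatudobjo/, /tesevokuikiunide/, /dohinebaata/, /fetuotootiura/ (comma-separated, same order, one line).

/fiknodupaatudobjo/: /d/ is a stop between vowels /o/ and /u/, so it spirantizes to the fricative [z]. /p/ is a stop between vowels /u/ and /a/, so it spirantizes to the fricative [f]. /t/ is a stop between vowels /a/ and /u/, so it spirantizes to the fricative [s]. /d/ is a stop between vowels /u/ and /o/, so it spirantizes to the fricative [z]. → [fiknozufaasuzobjo].
/tesevokuikiunide/: /k/ is a stop between vowels /o/ and /u/, so it spirantizes to the fricative [x]. /k/ is a stop between vowels /i/ and /i/, so it spirantizes to the fricative [x]. /d/ is a stop between vowels /i/ and /e/, so it spirantizes to the fricative [z]. → [tesevoxuixiunize].
/dohinebaata/: /b/ is a stop between vowels /e/ and /a/, so it spirantizes to the fricative [v]. /t/ is a stop between vowels /a/ and /a/, so it spirantizes to the fricative [s]. → [dohinevaasa].
/fetuotootiura/: /t/ is a stop between vowels /e/ and /u/, so it spirantizes to the fricative [s]. /t/ is a stop between vowels /o/ and /o/, so it spirantizes to the fricative [s]. /t/ is a stop between vowels /o/ and /i/, so it spirantizes to the fricative [s]. → [fesuosoosiura].

fiknozufaasuzobjo, tesevoxuixiunize, dohinevaasa, fesuosoosiura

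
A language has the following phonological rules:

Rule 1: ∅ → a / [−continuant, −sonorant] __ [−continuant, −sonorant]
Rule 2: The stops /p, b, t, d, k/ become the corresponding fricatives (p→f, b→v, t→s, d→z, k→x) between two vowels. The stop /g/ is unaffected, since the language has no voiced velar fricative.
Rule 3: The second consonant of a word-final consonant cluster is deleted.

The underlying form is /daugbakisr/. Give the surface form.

daugavaxis

Rule 1 (stop-cluster a-epenthesis): /g/ and /b/ form a stop–stop cluster, so [a] is inserted between them. /daugbakisr/ → daugabakisr.
Rule 2 (intervocalic spirantization): /b/ is a stop between vowels /a/ and /a/, so it spirantizes to the fricative [v]. /k/ is a stop between vowels /a/ and /i/, so it spirantizes to the fricative [x]. /daugabakisr/ → daugavaxisr.
Rule 3 (final cluster simplification): /r/ is the second consonant of a word-final cluster /sr/, so it deletes. /daugavaxisr/ → daugavaxis.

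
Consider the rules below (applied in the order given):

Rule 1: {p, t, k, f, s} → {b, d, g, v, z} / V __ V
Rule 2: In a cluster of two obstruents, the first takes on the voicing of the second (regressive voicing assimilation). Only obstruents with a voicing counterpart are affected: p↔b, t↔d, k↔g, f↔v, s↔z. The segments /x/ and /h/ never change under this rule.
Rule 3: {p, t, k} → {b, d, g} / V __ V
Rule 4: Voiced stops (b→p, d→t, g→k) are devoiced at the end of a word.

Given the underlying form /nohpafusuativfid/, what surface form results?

nohpavuzuadiffit

Rule 1 (intervocalic voicing): /f/ is a voiceless obstruent between vowels /a/ and /u/, so it voices to [v]. /s/ is a voiceless obstruent between vowels /u/ and /u/, so it voices to [z]. /t/ is a voiceless obstruent between vowels /a/ and /i/, so it voices to [d]. /nohpafusuativfid/ → nohpavuzuadivfid.
Rule 2 (regressive voicing assimilation): /v/ precedes the voiceless obstruent /f/, so it devoices to [f] by assimilation. /nohpavuzuadivfid/ → nohpavuzuadiffid.
Rule 3 (intervocalic voicing): no segment meets the environment; /nohpavuzuadiffid/ is unchanged.
Rule 4 (final devoicing): /d/ is a voiced stop in word-final position, so it devoices to [t]. /nohpavuzuadiffid/ → nohpavuzuadiffit.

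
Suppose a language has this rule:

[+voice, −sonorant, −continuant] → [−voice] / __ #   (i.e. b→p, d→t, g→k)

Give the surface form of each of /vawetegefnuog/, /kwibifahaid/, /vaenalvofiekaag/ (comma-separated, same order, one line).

vawetegefnuok, kwibifahait, vaenalvofiekaak

/vawetegefnuog/: /g/ is a voiced stop in word-final position, so it devoices to [k]. → [vawetegefnuok].
/kwibifahaid/: /d/ is a voiced stop in word-final position, so it devoices to [t]. → [kwibifahait].
/vaenalvofiekaag/: /g/ is a voiced stop in word-final position, so it devoices to [k]. → [vaenalvofiekaak].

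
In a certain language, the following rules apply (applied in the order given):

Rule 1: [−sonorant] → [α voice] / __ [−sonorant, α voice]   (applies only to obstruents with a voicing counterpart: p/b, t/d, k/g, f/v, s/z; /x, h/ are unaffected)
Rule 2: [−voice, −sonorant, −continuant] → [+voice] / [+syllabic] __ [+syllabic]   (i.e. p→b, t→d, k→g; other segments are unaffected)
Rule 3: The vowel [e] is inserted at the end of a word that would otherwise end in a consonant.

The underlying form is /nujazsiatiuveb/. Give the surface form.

Rule 1 (regressive voicing assimilation): /z/ precedes the voiceless obstruent /s/, so it devoices to [s] by assimilation. /nujazsiatiuveb/ → nujassiatiuveb.
Rule 2 (intervocalic voicing): /t/ is a voiceless stop between vowels /a/ and /i/, so it voices to [d]. /nujassiatiuveb/ → nujassiadiuveb.
Rule 3 (final e-epenthesis): the form ends in the consonant /b/, so [e] is inserted word-finally. /nujassiadiuveb/ → nujassiadiuvebe.

nujassiadiuvebe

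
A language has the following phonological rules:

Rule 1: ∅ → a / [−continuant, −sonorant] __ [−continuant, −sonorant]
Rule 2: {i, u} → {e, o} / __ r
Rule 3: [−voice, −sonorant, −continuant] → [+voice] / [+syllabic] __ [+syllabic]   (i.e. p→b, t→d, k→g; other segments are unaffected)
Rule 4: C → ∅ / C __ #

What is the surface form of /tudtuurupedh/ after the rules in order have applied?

tudaduorubed

Rule 1 (stop-cluster a-epenthesis): /d/ and /t/ form a stop–stop cluster, so [a] is inserted between them. /tudtuurupedh/ → tudatuurupedh.
Rule 2 (pre-rhotic lowering): /u/ is a high vowel immediately before /r/, so it lowers to [o]. /tudatuurupedh/ → tudatuorupedh.
Rule 3 (intervocalic voicing): /t/ is a voiceless stop between vowels /a/ and /u/, so it voices to [d]. /p/ is a voiceless stop between vowels /u/ and /e/, so it voices to [b]. /tudatuorupedh/ → tudaduorubedh.
Rule 4 (final cluster simplification): /h/ is the second consonant of a word-final cluster /dh/, so it deletes. /tudaduorubedh/ → tudaduorubed.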